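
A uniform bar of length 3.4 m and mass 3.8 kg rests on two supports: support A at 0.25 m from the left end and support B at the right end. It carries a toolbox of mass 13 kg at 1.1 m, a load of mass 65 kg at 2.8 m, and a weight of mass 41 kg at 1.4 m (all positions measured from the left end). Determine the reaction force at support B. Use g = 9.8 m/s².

Choose support A as the axis so its reaction then has zero moment arm.
Beam weight: 3.8 × 9.8 = 37.24 N down at 1.7 m → arm 1.45 m, τ = 37.24 × 1.45 = 54 N·m clockwise.
Toolbox: 13 × 9.8 = 127.4 N down at 1.1 m → arm 0.85 m, τ = 127.4 × 0.85 = 108.3 N·m clockwise.
Load: 65 × 9.8 = 637 N down at 2.8 m → arm 2.55 m, τ = 637 × 2.55 = 1624 N·m clockwise.
Weight: 41 × 9.8 = 401.8 N down at 1.4 m → arm 1.15 m, τ = 401.8 × 1.15 = 462.1 N·m clockwise.
Net load moment about support A = 2248 N·m clockwise.
Reaction R at support B is upward at 3.4 m, arm 3.15 m → moment R × 3.15 counterclockwise.
Στ = 0 ⇒ R × 3.15 = 2248 ⇒ R = 714 N.

R_B ≈ 714 N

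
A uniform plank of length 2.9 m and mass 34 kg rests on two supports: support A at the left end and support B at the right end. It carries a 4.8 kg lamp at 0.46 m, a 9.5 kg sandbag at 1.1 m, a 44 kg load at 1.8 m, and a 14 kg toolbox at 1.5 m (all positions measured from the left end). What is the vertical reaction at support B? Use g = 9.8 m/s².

R_B ≈ 548 N

Sum moments about support A (its reaction then has zero moment arm).
Beam weight: 34 × 9.8 = 333.2 N down at 1.45 m → arm 1.45 m, τ = 333.2 × 1.45 = 483.1 N·m clockwise.
Lamp: 4.8 × 9.8 = 47.04 N down at 0.46 m → arm 0.46 m, τ = 47.04 × 0.46 = 21.64 N·m clockwise.
Sandbag: 9.5 × 9.8 = 93.1 N down at 1.1 m → arm 1.1 m, τ = 93.1 × 1.1 = 102.4 N·m clockwise.
Load: 44 × 9.8 = 431.2 N down at 1.8 m → arm 1.8 m, τ = 431.2 × 1.8 = 776.2 N·m clockwise.
Toolbox: 14 × 9.8 = 137.2 N down at 1.5 m → arm 1.5 m, τ = 137.2 × 1.5 = 205.8 N·m clockwise.
Net load moment about support A = 1589 N·m clockwise.
Reaction R at support B is upward at 2.9 m, arm 2.9 m → moment R × 2.9 counterclockwise.
For rotational equilibrium, R × 2.9 = 1589, so R = 548 N.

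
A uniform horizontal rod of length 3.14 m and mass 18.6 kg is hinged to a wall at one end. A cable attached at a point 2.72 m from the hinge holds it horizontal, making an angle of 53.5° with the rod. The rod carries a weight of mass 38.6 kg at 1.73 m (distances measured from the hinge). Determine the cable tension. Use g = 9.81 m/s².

T ≈ 431 N

Take moments about the hinge.
Beam weight: 18.6 × 9.81 = 182.5 N down at 1.57 m → arm 1.57 m, τ = 182.5 × 1.57 = 286.5 N·m clockwise.
Weight: 38.6 × 9.81 = 378.7 N down at 1.73 m → arm 1.73 m, τ = 378.7 × 1.73 = 655.2 N·m clockwise.
Total clockwise load moment = 941.7 N·m.
The cable tension T acts at 2.72 m; only its component perpendicular to the rod, T sinθ, produces torque. sin 53.5° = 0.8039.
Balancing moments: T × 2.72 × 0.8039 = 941.7, giving T = 941.7 / 2.187 = 431 N.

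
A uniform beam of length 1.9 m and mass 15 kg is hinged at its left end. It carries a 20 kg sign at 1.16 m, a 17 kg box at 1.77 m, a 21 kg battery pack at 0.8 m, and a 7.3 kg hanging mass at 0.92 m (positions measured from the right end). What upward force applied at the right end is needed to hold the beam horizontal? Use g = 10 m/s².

About the left end:
Beam weight: 15 × 10 = 150 N down at 0.95 m → arm 0.95 m, τ = 150 × 0.95 = 142.5 N·m clockwise.
Sign: 20 × 10 = 200 N down at 1.16 m → arm 0.74 m, τ = 200 × 0.74 = 148 N·m clockwise.
Box: 17 × 10 = 170 N down at 1.77 m → arm 0.13 m, τ = 170 × 0.13 = 22.1 N·m clockwise.
Battery pack: 21 × 10 = 210 N down at 0.8 m → arm 1.1 m, τ = 210 × 1.1 = 231 N·m clockwise.
Hanging mass: 7.3 × 10 = 73 N down at 0.92 m → arm 0.98 m, τ = 73 × 0.98 = 71.54 N·m clockwise.
Net moment of the loads = 615.1 N·m clockwise.
The upward force F acts at the right end, arm 1.9 m, giving F × 1.9 counterclockwise.
Setting net torque to zero: F × 1.9 = 615.1 → F = 615.1 / 1.9 = 324 N.

F ≈ 324 N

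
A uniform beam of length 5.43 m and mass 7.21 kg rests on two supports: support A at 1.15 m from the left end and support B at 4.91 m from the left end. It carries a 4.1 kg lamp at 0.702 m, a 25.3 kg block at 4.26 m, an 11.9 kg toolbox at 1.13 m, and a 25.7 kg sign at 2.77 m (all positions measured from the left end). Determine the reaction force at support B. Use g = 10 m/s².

Sum moments about support A (its reaction then has zero moment arm).
Beam weight: 7.21 × 10 = 72.1 N down at 2.715 m → arm 1.565 m, τ = 72.1 × 1.565 = 112.8 N·m clockwise.
Lamp: 4.1 × 10 = 41 N down at 0.702 m → arm 0.448 m, τ = 41 × 0.448 = 18.37 N·m counterclockwise.
Block: 25.3 × 10 = 253 N down at 4.26 m → arm 3.11 m, τ = 253 × 3.11 = 786.8 N·m clockwise.
Toolbox: 11.9 × 10 = 119 N down at 1.13 m → arm 0.02 m, τ = 119 × 0.02 = 2.38 N·m counterclockwise.
Sign: 25.7 × 10 = 257 N down at 2.77 m → arm 1.62 m, τ = 257 × 1.62 = 416.3 N·m clockwise.
Net load moment about support A = 1295 N·m clockwise.
Reaction R at support B is upward at 4.91 m, arm 3.76 m → moment R × 3.76 counterclockwise.
Setting net torque to zero: R × 3.76 = 1295 → R = 344 N.

R_B ≈ 344 N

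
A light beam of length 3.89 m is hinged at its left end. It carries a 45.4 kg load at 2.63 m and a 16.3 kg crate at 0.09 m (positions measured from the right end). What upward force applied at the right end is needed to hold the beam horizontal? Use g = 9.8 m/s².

F ≈ 300 N

Take moments about the left end.
Load: 45.4 × 9.8 = 444.9 N down at 2.63 m → arm 1.26 m, τ = 444.9 × 1.26 = 560.6 N·m clockwise.
Crate: 16.3 × 9.8 = 159.7 N down at 0.09 m → arm 3.8 m, τ = 159.7 × 3.8 = 606.9 N·m clockwise.
Net moment of the loads = 1168 N·m clockwise.
The upward force F acts at the right end, arm 3.89 m, giving F × 3.89 counterclockwise.
For rotational equilibrium, F × 3.89 = 1168, so F = 1168 / 3.89 = 300 N.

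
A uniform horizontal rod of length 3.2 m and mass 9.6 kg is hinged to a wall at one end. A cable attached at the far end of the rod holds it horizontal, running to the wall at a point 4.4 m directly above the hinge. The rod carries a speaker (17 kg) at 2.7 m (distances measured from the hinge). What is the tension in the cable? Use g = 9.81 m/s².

About the hinge:
Beam weight: 9.6 × 9.81 = 94.18 N down at 1.6 m → arm 1.6 m, τ = 94.18 × 1.6 = 150.7 N·m clockwise.
Speaker: 17 × 9.81 = 166.8 N down at 2.7 m → arm 2.7 m, τ = 166.8 × 2.7 = 450.4 N·m clockwise.
Total clockwise load moment = 601.1 N·m.
The cable tension T acts at 3.2 m; only its component perpendicular to the rod, T sinθ, produces torque. sinθ = h/√(h²+d²) = 4.4/√(4.4²+3.2²) = 0.8087.
Στ = 0 ⇒ T × 3.2 × 0.8087 = 601.1 ⇒ T = 601.1 / 2.588 = 232 N.

T ≈ 232 N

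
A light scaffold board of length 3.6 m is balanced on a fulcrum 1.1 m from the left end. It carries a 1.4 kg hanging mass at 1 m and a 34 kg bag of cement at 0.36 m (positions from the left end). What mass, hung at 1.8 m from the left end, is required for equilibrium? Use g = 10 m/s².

Take moments about the fulcrum (at 1.1 m from the left end).
Hanging mass: 1.4 × 10 = 14 N down at 1 m → arm 0.1 m, τ = 14 × 0.1 = 1.4 N·m counterclockwise.
Bag of cement: 34 × 10 = 340 N down at 0.36 m → arm 0.74 m, τ = 340 × 0.74 = 251.6 N·m counterclockwise.
Net moment of known loads = 253 N·m counterclockwise.
An unknown mass m at 1.8 m has arm 0.7 m; its moment is m·g·0.7 clockwise.
Setting net torque to zero: m × 10 × 0.7 = 253 → m = 253 / (10 × 0.7) = 36.1 kg.

m ≈ 36.1 kg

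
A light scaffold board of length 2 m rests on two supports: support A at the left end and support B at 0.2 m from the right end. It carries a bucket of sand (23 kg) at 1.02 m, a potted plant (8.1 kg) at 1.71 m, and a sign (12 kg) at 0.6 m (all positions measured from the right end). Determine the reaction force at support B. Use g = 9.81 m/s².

Choose support A as the axis so its reaction then has zero moment arm.
Bucket of sand: 23 × 9.81 = 225.6 N down at 1.02 m → arm 0.98 m, τ = 225.6 × 0.98 = 221.1 N·m clockwise.
Potted plant: 8.1 × 9.81 = 79.46 N down at 1.71 m → arm 0.29 m, τ = 79.46 × 0.29 = 23.04 N·m clockwise.
Sign: 12 × 9.81 = 117.7 N down at 0.6 m → arm 1.4 m, τ = 117.7 × 1.4 = 164.8 N·m clockwise.
Net load moment about support A = 408.9 N·m clockwise.
Reaction R at support B is upward at 0.2 m, arm 1.8 m → moment R × 1.8 counterclockwise.
Setting net torque to zero: R × 1.8 = 408.9 → R = 227 N.

R_B ≈ 227 N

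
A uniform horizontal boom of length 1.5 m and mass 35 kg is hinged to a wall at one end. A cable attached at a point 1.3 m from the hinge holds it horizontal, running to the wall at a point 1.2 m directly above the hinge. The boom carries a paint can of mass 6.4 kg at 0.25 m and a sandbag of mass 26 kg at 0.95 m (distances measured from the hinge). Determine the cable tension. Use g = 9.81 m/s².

T ≈ 585 N

About the hinge:
Beam weight: 35 × 9.81 = 343.4 N down at 0.75 m → arm 0.75 m, τ = 343.4 × 0.75 = 257.5 N·m clockwise.
Paint can: 6.4 × 9.81 = 62.78 N down at 0.25 m → arm 0.25 m, τ = 62.78 × 0.25 = 15.7 N·m clockwise.
Sandbag: 26 × 9.81 = 255.1 N down at 0.95 m → arm 0.95 m, τ = 255.1 × 0.95 = 242.3 N·m clockwise.
Total clockwise load moment = 515.5 N·m.
The cable tension T acts at 1.3 m; only its component perpendicular to the boom, T sinθ, produces torque. sinθ = h/√(h²+d²) = 1.2/√(1.2²+1.3²) = 0.6783.
For rotational equilibrium, T × 1.3 × 0.6783 = 515.5, so T = 515.5 / 0.8818 = 585 N.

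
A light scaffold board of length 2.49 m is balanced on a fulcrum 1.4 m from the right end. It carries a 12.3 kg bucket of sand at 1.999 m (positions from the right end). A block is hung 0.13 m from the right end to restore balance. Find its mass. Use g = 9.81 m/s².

m ≈ 5.8 kg

About the fulcrum (at 1.4 m from the right end):
Bucket of sand: 12.3 × 9.81 = 120.7 N down at 1.999 m → arm 0.599 m, τ = 120.7 × 0.599 = 72.3 N·m counterclockwise.
Net moment of known loads = 72.3 N·m counterclockwise.
An unknown mass m at 0.13 m has arm 1.27 m; its moment is m·g·1.27 clockwise.
Setting net torque to zero: m × 9.81 × 1.27 = 72.3 → m = 72.3 / (9.81 × 1.27) = 5.8 kg.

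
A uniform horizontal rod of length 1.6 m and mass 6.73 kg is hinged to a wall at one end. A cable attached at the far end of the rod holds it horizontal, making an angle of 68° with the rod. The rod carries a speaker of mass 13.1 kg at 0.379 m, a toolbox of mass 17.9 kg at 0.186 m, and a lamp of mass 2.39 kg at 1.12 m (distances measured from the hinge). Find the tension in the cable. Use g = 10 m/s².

About the hinge:
Beam weight: 6.73 × 10 = 67.3 N down at 0.8 m → arm 0.8 m, τ = 67.3 × 0.8 = 53.84 N·m clockwise.
Speaker: 13.1 × 10 = 131 N down at 0.379 m → arm 0.379 m, τ = 131 × 0.379 = 49.65 N·m clockwise.
Toolbox: 17.9 × 10 = 179 N down at 0.186 m → arm 0.186 m, τ = 179 × 0.186 = 33.29 N·m clockwise.
Lamp: 2.39 × 10 = 23.9 N down at 1.12 m → arm 1.12 m, τ = 23.9 × 1.12 = 26.77 N·m clockwise.
Total clockwise load moment = 163.6 N·m.
The cable tension T acts at 1.6 m; only its component perpendicular to the rod, T sinθ, produces torque. sin 68° = 0.9272.
Balancing moments: T × 1.6 × 0.9272 = 163.6, giving T = 163.6 / 1.484 = 110 N.

T ≈ 110 N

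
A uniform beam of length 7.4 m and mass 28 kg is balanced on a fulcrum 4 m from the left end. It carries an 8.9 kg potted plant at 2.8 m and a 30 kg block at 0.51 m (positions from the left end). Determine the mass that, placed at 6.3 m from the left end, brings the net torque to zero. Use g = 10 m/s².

Sum moments about the fulcrum (at 4 m from the left end) (the support reaction has zero arm there).
Beam weight: 28 × 10 = 280 N down at 3.7 m → arm 0.3 m, τ = 280 × 0.3 = 84 N·m counterclockwise.
Potted plant: 8.9 × 10 = 89 N down at 2.8 m → arm 1.2 m, τ = 89 × 1.2 = 106.8 N·m counterclockwise.
Block: 30 × 10 = 300 N down at 0.51 m → arm 3.49 m, τ = 300 × 3.49 = 1047 N·m counterclockwise.
Net moment of known loads = 1238 N·m counterclockwise.
An unknown mass m at 6.3 m has arm 2.3 m; its moment is m·g·2.3 clockwise.
Στ = 0 ⇒ m × 10 × 2.3 = 1238 ⇒ m = 1238 / (10 × 2.3) = 53.8 kg.

m ≈ 53.8 kg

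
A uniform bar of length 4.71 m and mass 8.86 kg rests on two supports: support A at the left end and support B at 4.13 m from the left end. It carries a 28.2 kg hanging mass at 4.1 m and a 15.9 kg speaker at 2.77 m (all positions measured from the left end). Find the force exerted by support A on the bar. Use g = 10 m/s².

R_A ≈ 92.5 N

Taking torques about support B:
Beam weight: 8.86 × 10 = 88.6 N down at 2.355 m → arm 1.775 m, τ = 88.6 × 1.775 = 157.3 N·m counterclockwise.
Hanging mass: 28.2 × 10 = 282 N down at 4.1 m → arm 0.03 m, τ = 282 × 0.03 = 8.46 N·m counterclockwise.
Speaker: 15.9 × 10 = 159 N down at 2.77 m → arm 1.36 m, τ = 159 × 1.36 = 216.2 N·m counterclockwise.
Net load moment about support B = 382 N·m counterclockwise.
Reaction R at support A is upward at 0 m, arm 4.13 m → moment R × 4.13 clockwise.
Στ = 0 ⇒ R × 4.13 = 382 ⇒ R = 92.5 N.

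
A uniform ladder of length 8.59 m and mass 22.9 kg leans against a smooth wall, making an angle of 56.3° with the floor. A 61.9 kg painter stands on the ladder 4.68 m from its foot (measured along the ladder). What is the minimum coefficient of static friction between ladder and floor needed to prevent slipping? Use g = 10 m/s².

Taking torques about the foot of the ladder:
Ladder weight 22.9×10 = 229 N acts at 4.295 m along the ladder; its horizontal arm is 4.295·cos56.3° = 2.383 m → τ = 545.7 N·m clockwise.
Painter: 61.9×10 = 619 N at 4.68 m → arm 2.597 m → τ = 1608 N·m clockwise.
Wall normal N acts horizontally at the top; its moment arm is the height L sinθ = 8.59·sin56.3° = 7.146 m, counterclockwise.
Στ = 0 ⇒ N × 7.146 = 2154 ⇒ N = 301.4 N.
ΣFx = 0 ⇒ f = N_wall = 301.4 N. ΣFy = 0 ⇒ N_floor = 848 N.
μ_min = f / N_floor = 301.4 / 848 = 0.355.

μ_min ≈ 0.355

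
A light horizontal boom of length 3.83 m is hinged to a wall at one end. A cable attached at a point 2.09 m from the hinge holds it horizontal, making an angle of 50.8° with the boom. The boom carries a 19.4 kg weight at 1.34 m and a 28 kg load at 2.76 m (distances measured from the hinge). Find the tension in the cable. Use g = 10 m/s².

About the hinge:
Weight: 19.4 × 10 = 194 N down at 1.34 m → arm 1.34 m, τ = 194 × 1.34 = 260 N·m clockwise.
Load: 28 × 10 = 280 N down at 2.76 m → arm 2.76 m, τ = 280 × 2.76 = 772.8 N·m clockwise.
Total clockwise load moment = 1033 N·m.
The cable tension T acts at 2.09 m; only its component perpendicular to the boom, T sinθ, produces torque. sin 50.8° = 0.7749.
Setting net torque to zero: T × 2.09 × 0.7749 = 1033 → T = 1033 / 1.62 = 638 N.

T ≈ 638 N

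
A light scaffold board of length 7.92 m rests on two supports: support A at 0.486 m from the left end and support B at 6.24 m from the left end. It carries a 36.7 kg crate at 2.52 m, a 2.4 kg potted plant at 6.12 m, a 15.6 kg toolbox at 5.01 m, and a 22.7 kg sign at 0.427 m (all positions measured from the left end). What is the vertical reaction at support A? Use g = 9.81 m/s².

R_A ≈ 491 N

Sum moments about support B (its reaction then has zero moment arm).
Crate: 36.7 × 9.81 = 360 N down at 2.52 m → arm 3.72 m, τ = 360 × 3.72 = 1339 N·m counterclockwise.
Potted plant: 2.4 × 9.81 = 23.54 N down at 6.12 m → arm 0.12 m, τ = 23.54 × 0.12 = 2.825 N·m counterclockwise.
Toolbox: 15.6 × 9.81 = 153 N down at 5.01 m → arm 1.23 m, τ = 153 × 1.23 = 188.2 N·m counterclockwise.
Sign: 22.7 × 9.81 = 222.7 N down at 0.427 m → arm 5.813 m, τ = 222.7 × 5.813 = 1295 N·m counterclockwise.
Net load moment about support B = 2825 N·m counterclockwise.
Reaction R at support A is upward at 0.486 m, arm 5.754 m → moment R × 5.754 clockwise.
Setting net torque to zero: R × 5.754 = 2825 → R = 491 N.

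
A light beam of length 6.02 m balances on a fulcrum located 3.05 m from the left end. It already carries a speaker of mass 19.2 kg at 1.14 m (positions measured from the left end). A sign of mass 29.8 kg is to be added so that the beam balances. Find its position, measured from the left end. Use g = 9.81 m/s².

Taking torques about the fulcrum (at 3.05 m from the left end):
Speaker: 19.2 × 9.81 = 188.4 N down at 1.14 m → arm 1.91 m, τ = 188.4 × 1.91 = 359.8 N·m counterclockwise.
Net moment of existing loads = 359.8 N·m counterclockwise.
The sign weighs 29.8 × 9.81 = 292.3 N and must supply an equal clockwise moment, so its lever arm about the fulcrum is 359.8 / 292.3 = 1.23 m.
That puts it at 3.05 + 1.23 = 4.28 m from the left end.

x ≈ 4.28 m from the left end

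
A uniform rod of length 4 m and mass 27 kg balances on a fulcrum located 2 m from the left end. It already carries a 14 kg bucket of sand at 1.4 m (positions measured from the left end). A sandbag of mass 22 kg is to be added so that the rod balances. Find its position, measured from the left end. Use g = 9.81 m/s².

x ≈ 2.38 m from the left end

Taking torques about the fulcrum (at 2 m from the left end):
Beam weight: acts at the fulcrum, moment arm 0 → no torque.
Bucket of sand: 14 × 9.81 = 137.3 N down at 1.4 m → arm 0.6 m, τ = 137.3 × 0.6 = 82.38 N·m counterclockwise.
Net moment of existing loads = 82.38 N·m counterclockwise.
The sandbag weighs 22 × 9.81 = 215.8 N and must supply an equal clockwise moment, so its lever arm about the fulcrum is 82.38 / 215.8 = 0.382 m.
That puts it at 2 + 0.382 = 2.38 m from the left end.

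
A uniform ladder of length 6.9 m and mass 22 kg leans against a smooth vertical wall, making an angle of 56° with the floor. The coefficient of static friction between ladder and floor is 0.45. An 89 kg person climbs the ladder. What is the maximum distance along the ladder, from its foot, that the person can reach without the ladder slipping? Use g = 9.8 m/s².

d ≈ 4.89 m

About the foot of the ladder:
Ladder weight 22×9.8 = 215.6 N acts at 3.45 m along the ladder; its horizontal arm is 3.45·cos56° = 1.929 m → τ = 415.9 N·m clockwise.
Person weight 89×9.8 = 872.2 N at distance d → arm d·cos56° → τ = 872.2·d·0.5592 clockwise.
Wall normal N at the top has arm L sinθ = 5.72 m counterclockwise, so Στ = 0 gives N·5.72 = 415.9 + 487.7·d.
ΣFy = 0 ⇒ N_floor = 1088 N, so the maximum friction is μ_s·N_floor = 0.45×1088 = 489.6 N. ΣFx = 0 ⇒ N_wall = f, so at the slipping point N = 489.6 N.
Substituting: 489.6×5.72 = 415.9 + 487.7·d ⇒ d = (2801 − 415.9) / 487.7 = 4.89 m.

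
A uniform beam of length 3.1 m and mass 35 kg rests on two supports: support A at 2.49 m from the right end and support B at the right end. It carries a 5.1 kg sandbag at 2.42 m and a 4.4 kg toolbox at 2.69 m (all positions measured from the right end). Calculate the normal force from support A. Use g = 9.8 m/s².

R_A ≈ 309 N

Taking torques about support B:
Beam weight: 35 × 9.8 = 343 N down at 1.55 m → arm 1.55 m, τ = 343 × 1.55 = 531.6 N·m counterclockwise.
Sandbag: 5.1 × 9.8 = 49.98 N down at 2.42 m → arm 2.42 m, τ = 49.98 × 2.42 = 121 N·m counterclockwise.
Toolbox: 4.4 × 9.8 = 43.12 N down at 2.69 m → arm 2.69 m, τ = 43.12 × 2.69 = 116 N·m counterclockwise.
Net load moment about support B = 768.6 N·m counterclockwise.
Reaction R at support A is upward at 2.49 m, arm 2.49 m → moment R × 2.49 clockwise.
Στ = 0 ⇒ R × 2.49 = 768.6 ⇒ R = 309 N.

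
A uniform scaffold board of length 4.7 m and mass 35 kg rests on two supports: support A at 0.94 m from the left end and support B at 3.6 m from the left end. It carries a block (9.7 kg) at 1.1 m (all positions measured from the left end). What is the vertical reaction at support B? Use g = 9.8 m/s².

Taking torques about support A:
Beam weight: 35 × 9.8 = 343 N down at 2.35 m → arm 1.41 m, τ = 343 × 1.41 = 483.6 N·m clockwise.
Block: 9.7 × 9.8 = 95.06 N down at 1.1 m → arm 0.16 m, τ = 95.06 × 0.16 = 15.21 N·m clockwise.
Net load moment about support A = 498.8 N·m clockwise.
Reaction R at support B is upward at 3.6 m, arm 2.66 m → moment R × 2.66 counterclockwise.
Setting net torque to zero: R × 2.66 = 498.8 → R = 188 N.

R_B ≈ 188 N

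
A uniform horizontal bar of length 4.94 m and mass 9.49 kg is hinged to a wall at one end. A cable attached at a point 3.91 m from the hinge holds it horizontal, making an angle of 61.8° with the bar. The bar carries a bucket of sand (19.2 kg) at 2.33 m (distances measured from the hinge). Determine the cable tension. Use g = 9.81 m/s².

Sum moments about the hinge (the unknown hinge reaction has zero arm there).
Beam weight: 9.49 × 9.81 = 93.1 N down at 2.47 m → arm 2.47 m, τ = 93.1 × 2.47 = 230 N·m clockwise.
Bucket of sand: 19.2 × 9.81 = 188.4 N down at 2.33 m → arm 2.33 m, τ = 188.4 × 2.33 = 439 N·m clockwise.
Total clockwise load moment = 669 N·m.
The cable tension T acts at 3.91 m; only its component perpendicular to the bar, T sinθ, produces torque. sin 61.8° = 0.8813.
Setting net torque to zero: T × 3.91 × 0.8813 = 669 → T = 669 / 3.446 = 194 N.

T ≈ 194 N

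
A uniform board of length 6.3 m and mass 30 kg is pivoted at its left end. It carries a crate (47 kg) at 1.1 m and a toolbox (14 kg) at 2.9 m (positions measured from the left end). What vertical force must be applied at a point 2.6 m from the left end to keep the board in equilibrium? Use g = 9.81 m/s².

Take moments about the left end.
Beam weight: 30 × 9.81 = 294.3 N down at 3.15 m → arm 3.15 m, τ = 294.3 × 3.15 = 927 N·m clockwise.
Crate: 47 × 9.81 = 461.1 N down at 1.1 m → arm 1.1 m, τ = 461.1 × 1.1 = 507.2 N·m clockwise.
Toolbox: 14 × 9.81 = 137.3 N down at 2.9 m → arm 2.9 m, τ = 137.3 × 2.9 = 398.2 N·m clockwise.
Net moment of the loads = 1832 N·m clockwise.
The upward force F acts at a point 2.6 m from the left end, arm 2.6 m, giving F × 2.6 counterclockwise.
Balancing moments: F × 2.6 = 1832, giving F = 1832 / 2.6 = 705 N.

F ≈ 705 N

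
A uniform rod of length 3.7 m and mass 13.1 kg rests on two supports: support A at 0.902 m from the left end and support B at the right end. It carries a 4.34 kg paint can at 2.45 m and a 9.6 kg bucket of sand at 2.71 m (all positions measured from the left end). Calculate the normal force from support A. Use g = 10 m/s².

R_A ≈ 140 N

Sum moments about support B (its reaction then has zero moment arm).
Beam weight: 13.1 × 10 = 131 N down at 1.85 m → arm 1.85 m, τ = 131 × 1.85 = 242.4 N·m counterclockwise.
Paint can: 4.34 × 10 = 43.4 N down at 2.45 m → arm 1.25 m, τ = 43.4 × 1.25 = 54.25 N·m counterclockwise.
Bucket of sand: 9.6 × 10 = 96 N down at 2.71 m → arm 0.99 m, τ = 96 × 0.99 = 95.04 N·m counterclockwise.
Net load moment about support B = 391.7 N·m counterclockwise.
Reaction R at support A is upward at 0.902 m, arm 2.798 m → moment R × 2.798 clockwise.
Στ = 0 ⇒ R × 2.798 = 391.7 ⇒ R = 140 N.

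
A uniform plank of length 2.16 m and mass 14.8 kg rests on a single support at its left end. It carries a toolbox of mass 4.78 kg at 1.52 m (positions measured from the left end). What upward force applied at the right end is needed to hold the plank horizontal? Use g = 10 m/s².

Taking torques about the left end:
Beam weight: 14.8 × 10 = 148 N down at 1.08 m → arm 1.08 m, τ = 148 × 1.08 = 159.8 N·m clockwise.
Toolbox: 4.78 × 10 = 47.8 N down at 1.52 m → arm 1.52 m, τ = 47.8 × 1.52 = 72.66 N·m clockwise.
Net moment of the loads = 232.5 N·m clockwise.
The upward force F acts at the right end, arm 2.16 m, giving F × 2.16 counterclockwise.
Setting net torque to zero: F × 2.16 = 232.5 → F = 232.5 / 2.16 = 108 N.

F ≈ 108 N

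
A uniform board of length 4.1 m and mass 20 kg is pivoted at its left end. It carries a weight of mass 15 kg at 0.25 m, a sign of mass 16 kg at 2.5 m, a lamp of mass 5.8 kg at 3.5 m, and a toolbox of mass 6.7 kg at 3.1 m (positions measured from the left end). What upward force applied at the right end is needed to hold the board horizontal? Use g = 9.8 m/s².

Taking torques about the left end:
Beam weight: 20 × 9.8 = 196 N down at 2.05 m → arm 2.05 m, τ = 196 × 2.05 = 401.8 N·m clockwise.
Weight: 15 × 9.8 = 147 N down at 0.25 m → arm 0.25 m, τ = 147 × 0.25 = 36.75 N·m clockwise.
Sign: 16 × 9.8 = 156.8 N down at 2.5 m → arm 2.5 m, τ = 156.8 × 2.5 = 392 N·m clockwise.
Lamp: 5.8 × 9.8 = 56.84 N down at 3.5 m → arm 3.5 m, τ = 56.84 × 3.5 = 198.9 N·m clockwise.
Toolbox: 6.7 × 9.8 = 65.66 N down at 3.1 m → arm 3.1 m, τ = 65.66 × 3.1 = 203.5 N·m clockwise.
Net moment of the loads = 1233 N·m clockwise.
The upward force F acts at the right end, arm 4.1 m, giving F × 4.1 counterclockwise.
Στ = 0 ⇒ F × 4.1 = 1233 ⇒ F = 1233 / 4.1 = 301 N.

F ≈ 301 N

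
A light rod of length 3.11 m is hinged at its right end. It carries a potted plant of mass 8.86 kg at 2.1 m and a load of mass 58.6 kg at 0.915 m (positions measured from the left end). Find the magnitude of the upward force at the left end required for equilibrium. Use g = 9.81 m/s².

Choose the right end as the axis so the unknown pivot reaction has zero arm there.
Potted plant: 8.86 × 9.81 = 86.92 N down at 2.1 m → arm 1.01 m, τ = 86.92 × 1.01 = 87.79 N·m counterclockwise.
Load: 58.6 × 9.81 = 574.9 N down at 0.915 m → arm 2.195 m, τ = 574.9 × 2.195 = 1262 N·m counterclockwise.
Net moment of the loads = 1350 N·m counterclockwise.
The upward force F acts at the left end, arm 3.11 m, giving F × 3.11 clockwise.
For rotational equilibrium, F × 3.11 = 1350, so F = 1350 / 3.11 = 434 N.

F ≈ 434 N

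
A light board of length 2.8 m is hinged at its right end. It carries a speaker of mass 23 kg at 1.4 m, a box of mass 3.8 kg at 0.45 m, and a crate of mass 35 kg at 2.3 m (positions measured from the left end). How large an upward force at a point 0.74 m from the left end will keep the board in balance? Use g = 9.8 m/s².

F ≈ 279 N

Taking torques about the right end:
Speaker: 23 × 9.8 = 225.4 N down at 1.4 m → arm 1.4 m, τ = 225.4 × 1.4 = 315.6 N·m counterclockwise.
Box: 3.8 × 9.8 = 37.24 N down at 0.45 m → arm 2.35 m, τ = 37.24 × 2.35 = 87.51 N·m counterclockwise.
Crate: 35 × 9.8 = 343 N down at 2.3 m → arm 0.5 m, τ = 343 × 0.5 = 171.5 N·m counterclockwise.
Net moment of the loads = 574.6 N·m counterclockwise.
The upward force F acts at a point 0.74 m from the left end, arm 2.06 m, giving F × 2.06 clockwise.
Balancing moments: F × 2.06 = 574.6, giving F = 574.6 / 2.06 = 279 N.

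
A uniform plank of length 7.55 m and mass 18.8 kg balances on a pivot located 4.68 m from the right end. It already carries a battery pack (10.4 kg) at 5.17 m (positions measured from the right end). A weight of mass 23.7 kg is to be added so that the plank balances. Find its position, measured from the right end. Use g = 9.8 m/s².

Take moments about the pivot (at 4.68 m from the right end).
Beam weight: 18.8 × 9.8 = 184.2 N down at 3.775 m → arm 0.905 m, τ = 184.2 × 0.905 = 166.7 N·m clockwise.
Battery pack: 10.4 × 9.8 = 101.9 N down at 5.17 m → arm 0.49 m, τ = 101.9 × 0.49 = 49.93 N·m counterclockwise.
Net moment of existing loads = 116.8 N·m clockwise.
The weight weighs 23.7 × 9.8 = 232.3 N and must supply an equal counterclockwise moment, so its lever arm about the pivot is 116.8 / 232.3 = 0.503 m.
That puts it at 4.68 + 0.503 = 5.18 m from the right end.

x ≈ 5.18 m from the right end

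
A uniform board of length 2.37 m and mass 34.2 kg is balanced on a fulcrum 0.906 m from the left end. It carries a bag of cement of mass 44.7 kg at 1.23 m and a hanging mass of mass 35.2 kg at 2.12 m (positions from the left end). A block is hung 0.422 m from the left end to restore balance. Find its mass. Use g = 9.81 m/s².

Take moments about the fulcrum (at 0.906 m from the left end).
Beam weight: 34.2 × 9.81 = 335.5 N down at 1.185 m → arm 0.279 m, τ = 335.5 × 0.279 = 93.6 N·m clockwise.
Bag of cement: 44.7 × 9.81 = 438.5 N down at 1.23 m → arm 0.324 m, τ = 438.5 × 0.324 = 142.1 N·m clockwise.
Hanging mass: 35.2 × 9.81 = 345.3 N down at 2.12 m → arm 1.214 m, τ = 345.3 × 1.214 = 419.2 N·m clockwise.
Net moment of known loads = 654.9 N·m clockwise.
An unknown mass m at 0.422 m has arm 0.484 m; its moment is m·g·0.484 counterclockwise.
Balancing moments: m × 9.81 × 0.484 = 654.9, giving m = 654.9 / (9.81 × 0.484) = 138 kg.

m ≈ 138 kg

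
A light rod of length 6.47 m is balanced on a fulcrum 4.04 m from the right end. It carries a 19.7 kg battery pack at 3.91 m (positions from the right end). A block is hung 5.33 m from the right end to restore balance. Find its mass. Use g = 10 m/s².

Taking torques about the fulcrum (at 4.04 m from the right end):
Battery pack: 19.7 × 10 = 197 N down at 3.91 m → arm 0.13 m, τ = 197 × 0.13 = 25.61 N·m clockwise.
Net moment of known loads = 25.61 N·m clockwise.
An unknown mass m at 5.33 m has arm 1.29 m; its moment is m·g·1.29 counterclockwise.
Στ = 0 ⇒ m × 10 × 1.29 = 25.61 ⇒ m = 25.61 / (10 × 1.29) = 1.99 kg.

m ≈ 1.99 kg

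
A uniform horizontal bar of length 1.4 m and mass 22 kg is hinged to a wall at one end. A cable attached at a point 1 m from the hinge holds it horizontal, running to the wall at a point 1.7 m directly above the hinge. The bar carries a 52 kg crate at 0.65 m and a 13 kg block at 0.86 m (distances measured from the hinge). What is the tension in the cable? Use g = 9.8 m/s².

Choose the hinge as the axis so the unknown hinge reaction has zero arm there.
Beam weight: 22 × 9.8 = 215.6 N down at 0.7 m → arm 0.7 m, τ = 215.6 × 0.7 = 150.9 N·m clockwise.
Crate: 52 × 9.8 = 509.6 N down at 0.65 m → arm 0.65 m, τ = 509.6 × 0.65 = 331.2 N·m clockwise.
Block: 13 × 9.8 = 127.4 N down at 0.86 m → arm 0.86 m, τ = 127.4 × 0.86 = 109.6 N·m clockwise.
Total clockwise load moment = 591.7 N·m.
The cable tension T acts at 1 m; only its component perpendicular to the bar, T sinθ, produces torque. sinθ = h/√(h²+d²) = 1.7/√(1.7²+1²) = 0.8619.
Setting net torque to zero: T × 1 × 0.8619 = 591.7 → T = 591.7 / 0.8619 = 687 N.

T ≈ 687 N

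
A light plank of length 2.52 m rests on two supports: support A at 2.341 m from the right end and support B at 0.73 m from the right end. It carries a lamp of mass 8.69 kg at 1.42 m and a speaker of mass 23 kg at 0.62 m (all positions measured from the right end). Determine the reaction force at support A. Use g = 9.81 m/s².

Sum moments about support B (its reaction then has zero moment arm).
Lamp: 8.69 × 9.81 = 85.25 N down at 1.42 m → arm 0.69 m, τ = 85.25 × 0.69 = 58.82 N·m counterclockwise.
Speaker: 23 × 9.81 = 225.6 N down at 0.62 m → arm 0.11 m, τ = 225.6 × 0.11 = 24.82 N·m clockwise.
Net load moment about support B = 34 N·m counterclockwise.
Reaction R at support A is upward at 2.341 m, arm 1.611 m → moment R × 1.611 clockwise.
Balancing moments: R × 1.611 = 34, giving R = 21.1 N.

R_A ≈ 21.1 N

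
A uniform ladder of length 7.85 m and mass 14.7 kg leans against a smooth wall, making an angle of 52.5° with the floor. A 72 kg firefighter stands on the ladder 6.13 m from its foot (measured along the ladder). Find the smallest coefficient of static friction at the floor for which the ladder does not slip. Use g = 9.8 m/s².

μ_min ≈ 0.563

Sum moments about the foot of the ladder (the floor normal and friction both act there and drop out).
Ladder weight 14.7×9.8 = 144.1 N acts at 3.925 m along the ladder; its horizontal arm is 3.925·cos52.5° = 2.389 m → τ = 344.3 N·m clockwise.
Firefighter: 72×9.8 = 705.6 N at 6.13 m → arm 3.732 m → τ = 2633 N·m clockwise.
Wall normal N acts horizontally at the top; its moment arm is the height L sinθ = 7.85·sin52.5° = 6.228 m, counterclockwise.
Στ = 0 ⇒ N × 6.228 = 2977 ⇒ N = 478 N.
ΣFx = 0 ⇒ f = N_wall = 478 N. ΣFy = 0 ⇒ N_floor = 849.7 N.
μ_min = f / N_floor = 478 / 849.7 = 0.563.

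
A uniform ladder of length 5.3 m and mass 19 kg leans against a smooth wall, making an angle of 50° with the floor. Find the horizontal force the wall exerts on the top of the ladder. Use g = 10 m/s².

N_wall ≈ 79.7 N

Choose the foot of the ladder as the axis so the floor normal and friction both act there and drop out.
Ladder weight 19×10 = 190 N acts at 2.65 m along the ladder; its horizontal arm is 2.65·cos50° = 1.703 m → τ = 323.6 N·m clockwise.
Wall normal N acts horizontally at the top; its moment arm is the height L sinθ = 5.3·sin50° = 4.06 m, counterclockwise.
For rotational equilibrium, N × 4.06 = 323.6, so N = 79.7 N.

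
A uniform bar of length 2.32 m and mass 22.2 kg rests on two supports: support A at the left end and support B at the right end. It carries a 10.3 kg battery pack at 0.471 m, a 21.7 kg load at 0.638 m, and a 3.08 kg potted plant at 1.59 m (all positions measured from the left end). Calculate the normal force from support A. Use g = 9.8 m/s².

R_A ≈ 353 N

Take moments about support B.
Beam weight: 22.2 × 9.8 = 217.6 N down at 1.16 m → arm 1.16 m, τ = 217.6 × 1.16 = 252.4 N·m counterclockwise.
Battery pack: 10.3 × 9.8 = 100.9 N down at 0.471 m → arm 1.849 m, τ = 100.9 × 1.849 = 186.6 N·m counterclockwise.
Load: 21.7 × 9.8 = 212.7 N down at 0.638 m → arm 1.682 m, τ = 212.7 × 1.682 = 357.8 N·m counterclockwise.
Potted plant: 3.08 × 9.8 = 30.18 N down at 1.59 m → arm 0.73 m, τ = 30.18 × 0.73 = 22.03 N·m counterclockwise.
Net load moment about support B = 818.8 N·m counterclockwise.
Reaction R at support A is upward at 0 m, arm 2.32 m → moment R × 2.32 clockwise.
Setting net torque to zero: R × 2.32 = 818.8 → R = 353 N.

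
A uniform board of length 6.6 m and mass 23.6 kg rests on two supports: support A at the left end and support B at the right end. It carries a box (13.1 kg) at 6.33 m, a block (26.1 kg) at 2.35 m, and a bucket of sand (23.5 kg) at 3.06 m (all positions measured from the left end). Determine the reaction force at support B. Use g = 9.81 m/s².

About support A:
Beam weight: 23.6 × 9.81 = 231.5 N down at 3.3 m → arm 3.3 m, τ = 231.5 × 3.3 = 763.9 N·m clockwise.
Box: 13.1 × 9.81 = 128.5 N down at 6.33 m → arm 6.33 m, τ = 128.5 × 6.33 = 813.4 N·m clockwise.
Block: 26.1 × 9.81 = 256 N down at 2.35 m → arm 2.35 m, τ = 256 × 2.35 = 601.6 N·m clockwise.
Bucket of sand: 23.5 × 9.81 = 230.5 N down at 3.06 m → arm 3.06 m, τ = 230.5 × 3.06 = 705.3 N·m clockwise.
Net load moment about support A = 2884 N·m clockwise.
Reaction R at support B is upward at 6.6 m, arm 6.6 m → moment R × 6.6 counterclockwise.
For rotational equilibrium, R × 6.6 = 2884, so R = 437 N.

R_B ≈ 437 N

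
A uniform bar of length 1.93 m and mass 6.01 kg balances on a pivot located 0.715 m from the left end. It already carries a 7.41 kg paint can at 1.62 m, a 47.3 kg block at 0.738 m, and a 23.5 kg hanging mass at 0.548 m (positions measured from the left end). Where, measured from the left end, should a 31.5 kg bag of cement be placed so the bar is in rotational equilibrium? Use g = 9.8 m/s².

Choose the pivot (at 0.715 m from the left end) as the axis so the support reaction has zero arm there.
Beam weight: 6.01 × 9.8 = 58.9 N down at 0.965 m → arm 0.25 m, τ = 58.9 × 0.25 = 14.72 N·m clockwise.
Paint can: 7.41 × 9.8 = 72.62 N down at 1.62 m → arm 0.905 m, τ = 72.62 × 0.905 = 65.72 N·m clockwise.
Block: 47.3 × 9.8 = 463.5 N down at 0.738 m → arm 0.023 m, τ = 463.5 × 0.023 = 10.66 N·m clockwise.
Hanging mass: 23.5 × 9.8 = 230.3 N down at 0.548 m → arm 0.167 m, τ = 230.3 × 0.167 = 38.46 N·m counterclockwise.
Net moment of existing loads = 52.64 N·m clockwise.
The bag of cement weighs 31.5 × 9.8 = 308.7 N and must supply an equal counterclockwise moment, so its lever arm about the pivot is 52.64 / 308.7 = 0.171 m.
That puts it at 0.715 − 0.171 = 0.544 m from the left end.

x ≈ 0.544 m from the left end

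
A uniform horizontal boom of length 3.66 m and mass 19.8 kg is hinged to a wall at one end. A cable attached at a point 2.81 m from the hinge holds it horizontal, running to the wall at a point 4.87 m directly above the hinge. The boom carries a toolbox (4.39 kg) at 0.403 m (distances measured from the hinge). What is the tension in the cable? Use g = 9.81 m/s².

T ≈ 153 N

Choose the hinge as the axis so the unknown hinge reaction has zero arm there.
Beam weight: 19.8 × 9.81 = 194.2 N down at 1.83 m → arm 1.83 m, τ = 194.2 × 1.83 = 355.4 N·m clockwise.
Toolbox: 4.39 × 9.81 = 43.07 N down at 0.403 m → arm 0.403 m, τ = 43.07 × 0.403 = 17.36 N·m clockwise.
Total clockwise load moment = 372.8 N·m.
The cable tension T acts at 2.81 m; only its component perpendicular to the boom, T sinθ, produces torque. sinθ = h/√(h²+d²) = 4.87/√(4.87²+2.81²) = 0.8662.
Balancing moments: T × 2.81 × 0.8662 = 372.8, giving T = 372.8 / 2.434 = 153 N.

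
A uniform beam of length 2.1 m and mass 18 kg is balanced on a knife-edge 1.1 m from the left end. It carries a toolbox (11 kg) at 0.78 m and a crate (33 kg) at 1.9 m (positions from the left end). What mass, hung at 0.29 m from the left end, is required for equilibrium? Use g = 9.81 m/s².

Choose the knife-edge (at 1.1 m from the left end) as the axis so the support reaction has zero arm there.
Beam weight: 18 × 9.81 = 176.6 N down at 1.05 m → arm 0.05 m, τ = 176.6 × 0.05 = 8.83 N·m counterclockwise.
Toolbox: 11 × 9.81 = 107.9 N down at 0.78 m → arm 0.32 m, τ = 107.9 × 0.32 = 34.53 N·m counterclockwise.
Crate: 33 × 9.81 = 323.7 N down at 1.9 m → arm 0.8 m, τ = 323.7 × 0.8 = 259 N·m clockwise.
Net moment of known loads = 215.6 N·m clockwise.
An unknown mass m at 0.29 m has arm 0.81 m; its moment is m·g·0.81 counterclockwise.
For rotational equilibrium, m × 9.81 × 0.81 = 215.6, so m = 215.6 / (9.81 × 0.81) = 27.1 kg.

m ≈ 27.1 kg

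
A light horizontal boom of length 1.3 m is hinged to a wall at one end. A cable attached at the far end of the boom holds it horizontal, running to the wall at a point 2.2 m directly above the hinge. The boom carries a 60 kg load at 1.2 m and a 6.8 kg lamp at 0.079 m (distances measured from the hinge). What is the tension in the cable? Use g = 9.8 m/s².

T ≈ 635 N

Taking torques about the hinge:
Load: 60 × 9.8 = 588 N down at 1.2 m → arm 1.2 m, τ = 588 × 1.2 = 705.6 N·m clockwise.
Lamp: 6.8 × 9.8 = 66.64 N down at 0.079 m → arm 0.079 m, τ = 66.64 × 0.079 = 5.265 N·m clockwise.
Total clockwise load moment = 710.9 N·m.
The cable tension T acts at 1.3 m; only its component perpendicular to the boom, T sinθ, produces torque. sinθ = h/√(h²+d²) = 2.2/√(2.2²+1.3²) = 0.8609.
Στ = 0 ⇒ T × 1.3 × 0.8609 = 710.9 ⇒ T = 710.9 / 1.119 = 635 N.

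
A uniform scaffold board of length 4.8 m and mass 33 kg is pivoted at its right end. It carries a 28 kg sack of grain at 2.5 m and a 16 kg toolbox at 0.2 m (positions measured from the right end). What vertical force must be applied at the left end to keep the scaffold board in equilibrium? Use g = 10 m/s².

Taking torques about the right end:
Beam weight: 33 × 10 = 330 N down at 2.4 m → arm 2.4 m, τ = 330 × 2.4 = 792 N·m counterclockwise.
Sack of grain: 28 × 10 = 280 N down at 2.5 m → arm 2.5 m, τ = 280 × 2.5 = 700 N·m counterclockwise.
Toolbox: 16 × 10 = 160 N down at 0.2 m → arm 0.2 m, τ = 160 × 0.2 = 32 N·m counterclockwise.
Net moment of the loads = 1524 N·m counterclockwise.
The upward force F acts at the left end, arm 4.8 m, giving F × 4.8 clockwise.
Στ = 0 ⇒ F × 4.8 = 1524 ⇒ F = 1524 / 4.8 = 318 N.

F ≈ 318 N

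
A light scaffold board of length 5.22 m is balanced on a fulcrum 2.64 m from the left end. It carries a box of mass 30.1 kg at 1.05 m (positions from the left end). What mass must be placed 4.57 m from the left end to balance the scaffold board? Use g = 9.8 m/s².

Sum moments about the fulcrum (at 2.64 m from the left end) (the support reaction has zero arm there).
Box: 30.1 × 9.8 = 295 N down at 1.05 m → arm 1.59 m, τ = 295 × 1.59 = 469.1 N·m counterclockwise.
Net moment of known loads = 469.1 N·m counterclockwise.
An unknown mass m at 4.57 m has arm 1.93 m; its moment is m·g·1.93 clockwise.
For rotational equilibrium, m × 9.8 × 1.93 = 469.1, so m = 469.1 / (9.8 × 1.93) = 24.8 kg.

m ≈ 24.8 kg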